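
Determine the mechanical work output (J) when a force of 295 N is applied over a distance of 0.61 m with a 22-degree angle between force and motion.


W = F * d * cos(theta)
theta = 22 deg = 0.3840 rad
cos(theta) = 0.9272
W = 295 * 0.61 * 0.9272
W = 166.8467


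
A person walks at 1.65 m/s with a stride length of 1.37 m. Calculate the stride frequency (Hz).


f = v / stride_length
f = 1.65 / 1.37
f = 1.2044


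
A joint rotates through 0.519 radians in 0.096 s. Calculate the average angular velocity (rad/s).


omega = delta_theta / delta_t
omega = 0.519 / 0.096
omega = 5.4062


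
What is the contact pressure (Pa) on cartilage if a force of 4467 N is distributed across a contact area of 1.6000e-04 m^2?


P = F / A
P = 4467 / 1.6000e-04
P = 2.7919e+07


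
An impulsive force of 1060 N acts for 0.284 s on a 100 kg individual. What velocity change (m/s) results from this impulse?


J = F * dt = 1060 * 0.284 = 301.0400 N*s
delta_v = J / m
delta_v = 301.0400 / 100
delta_v = 3.0104


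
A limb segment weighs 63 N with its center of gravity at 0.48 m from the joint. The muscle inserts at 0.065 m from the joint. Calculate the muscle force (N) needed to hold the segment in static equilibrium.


F_muscle = W * d_load / d_muscle
F_muscle = 63 * 0.48 / 0.065
Numerator = 30.2400
F_muscle = 465.2308


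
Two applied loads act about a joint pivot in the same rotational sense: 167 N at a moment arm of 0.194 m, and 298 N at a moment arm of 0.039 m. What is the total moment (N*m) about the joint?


M = F1 * d1 + F2 * d2
M = 167 * 0.194 + 298 * 0.039
M = 32.3980 + 11.6220
M = 44.0200


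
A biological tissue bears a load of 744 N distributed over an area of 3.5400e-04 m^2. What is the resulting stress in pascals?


stress = F / A
stress = 744 / 3.5400e-04
stress = 2.1017e+06


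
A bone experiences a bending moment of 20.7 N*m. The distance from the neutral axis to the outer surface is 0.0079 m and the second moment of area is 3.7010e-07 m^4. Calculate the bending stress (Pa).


sigma = M * c / I
sigma = 20.7 * 0.0079 / 3.7010e-07
M * c = 0.1635
sigma = 441853.5531


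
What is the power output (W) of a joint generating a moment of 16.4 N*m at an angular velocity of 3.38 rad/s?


P = M * omega
P = 16.4 * 3.38
P = 55.4320


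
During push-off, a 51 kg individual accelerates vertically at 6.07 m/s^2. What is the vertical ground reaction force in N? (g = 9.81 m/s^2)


GRF = m * (g + a)
GRF = 51 * (9.81 + 6.07)
GRF = 51 * 15.8800
GRF = 809.8800


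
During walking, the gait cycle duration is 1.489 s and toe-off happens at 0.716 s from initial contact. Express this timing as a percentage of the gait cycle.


pct = (event_time / cycle_time) * 100
pct = (0.716 / 1.489) * 100
ratio = 0.4809
pct = 48.0860


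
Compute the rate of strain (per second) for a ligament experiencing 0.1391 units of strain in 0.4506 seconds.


strain_rate = delta_strain / delta_t
strain_rate = 0.1391 / 0.4506
strain_rate = 0.3087


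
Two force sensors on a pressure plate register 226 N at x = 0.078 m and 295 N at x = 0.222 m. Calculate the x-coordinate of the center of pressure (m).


COP_x = (F1*x1 + F2*x2) / (F1 + F2)
COP_x = (226*0.078 + 295*0.222) / (226 + 295)
Numerator = 83.1180
Denominator = 521
COP_x = 0.1595


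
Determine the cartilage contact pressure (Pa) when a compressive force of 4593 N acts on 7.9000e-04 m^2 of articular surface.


P = F / A
P = 4593 / 7.9000e-04
P = 5.8139e+06


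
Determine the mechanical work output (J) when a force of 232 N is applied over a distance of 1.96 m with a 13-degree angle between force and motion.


W = F * d * cos(theta)
theta = 13 deg = 0.2269 rad
cos(theta) = 0.9744
W = 232 * 1.96 * 0.9744
W = 443.0656


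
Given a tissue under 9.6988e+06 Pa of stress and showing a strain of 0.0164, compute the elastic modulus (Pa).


E = stress / strain
E = 9.6988e+06 / 0.0164
E = 5.9139e+08


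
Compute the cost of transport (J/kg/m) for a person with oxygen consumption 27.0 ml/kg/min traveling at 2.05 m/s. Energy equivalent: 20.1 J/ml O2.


Power per kg = VO2 * 20.1 / 60
Power per kg = 27.0 * 20.1 / 60 = 9.0450 W/kg
Cost = power_per_kg / speed
Cost = 9.0450 / 2.05
Cost = 4.4122


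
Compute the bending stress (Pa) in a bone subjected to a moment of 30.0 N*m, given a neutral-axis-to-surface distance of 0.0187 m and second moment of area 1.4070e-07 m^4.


sigma = M * c / I
sigma = 30.0 * 0.0187 / 1.4070e-07
M * c = 0.5610
sigma = 3.9872e+06


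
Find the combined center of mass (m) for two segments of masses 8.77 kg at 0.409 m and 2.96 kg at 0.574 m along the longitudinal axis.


COM = (m1*x1 + m2*x2) / (m1 + m2)
COM = (8.77*0.409 + 2.96*0.574) / (8.77 + 2.96)
Numerator = 5.2860
Denominator = 11.7300
COM = 0.4506


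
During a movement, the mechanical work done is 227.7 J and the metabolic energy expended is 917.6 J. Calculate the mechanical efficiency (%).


eta = (W_mech / E_meta) * 100
eta = (227.7 / 917.6) * 100
ratio = 0.2481
eta = 24.8147


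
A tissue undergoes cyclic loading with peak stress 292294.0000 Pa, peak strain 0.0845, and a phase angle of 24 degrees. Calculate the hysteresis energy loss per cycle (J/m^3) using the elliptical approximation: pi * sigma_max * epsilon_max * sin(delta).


E_loss = pi * sigma_max * epsilon_max * sin(delta)
delta = 24 deg = 0.4189 rad
sin(delta) = 0.4067
E_loss = pi * 292294.0000 * 0.0845 * 0.4067
E_loss = 31560.2026


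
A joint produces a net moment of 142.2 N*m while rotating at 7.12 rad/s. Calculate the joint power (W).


P = M * omega
P = 142.2 * 7.12
P = 1012.4640


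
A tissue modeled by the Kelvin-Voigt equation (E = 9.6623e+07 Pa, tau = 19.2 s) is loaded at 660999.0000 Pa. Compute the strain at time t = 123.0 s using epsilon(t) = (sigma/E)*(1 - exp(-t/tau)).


epsilon(t) = (sigma/E) * (1 - exp(-t/tau))
sigma/E = 660999.0000 / 9.6623e+07 = 0.0068
exp(-t/tau) = exp(-123.0 / 19.2) = 0.0017
epsilon = 0.0068 * (1 - 0.0017)
epsilon = 0.0068


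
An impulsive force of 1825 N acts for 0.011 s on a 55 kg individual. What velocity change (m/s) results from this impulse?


J = F * dt = 1825 * 0.011 = 20.0750 N*s
delta_v = J / m
delta_v = 20.0750 / 55
delta_v = 0.3650


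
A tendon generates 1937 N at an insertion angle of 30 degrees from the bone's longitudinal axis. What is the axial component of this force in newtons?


F_eff = F_tendon * cos(theta)
theta = 30 deg = 0.5236 rad
cos(theta) = 0.8660
F_eff = 1937 * 0.8660
F_eff = 1677.4912


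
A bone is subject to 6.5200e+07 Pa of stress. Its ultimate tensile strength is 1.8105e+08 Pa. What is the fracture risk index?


FRI = applied / ultimate
FRI = 6.5200e+07 / 1.8105e+08
FRI = 0.3601


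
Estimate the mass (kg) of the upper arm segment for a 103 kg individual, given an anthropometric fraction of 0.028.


m_segment = body_mass * fraction
m_segment = 103 * 0.028
m_segment = 2.8840


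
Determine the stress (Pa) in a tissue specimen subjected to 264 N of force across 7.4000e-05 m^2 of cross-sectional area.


stress = F / A
stress = 264 / 7.4000e-05
stress = 3.5676e+06


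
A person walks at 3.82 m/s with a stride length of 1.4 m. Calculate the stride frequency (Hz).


f = v / stride_length
f = 3.82 / 1.4
f = 2.7286


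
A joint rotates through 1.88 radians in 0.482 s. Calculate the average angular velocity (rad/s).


omega = delta_theta / delta_t
omega = 1.88 / 0.482
omega = 3.9004


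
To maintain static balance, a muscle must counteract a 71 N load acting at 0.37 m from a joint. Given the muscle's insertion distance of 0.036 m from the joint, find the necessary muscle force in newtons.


F_muscle = W * d_load / d_muscle
F_muscle = 71 * 0.37 / 0.036
Numerator = 26.2700
F_muscle = 729.7222


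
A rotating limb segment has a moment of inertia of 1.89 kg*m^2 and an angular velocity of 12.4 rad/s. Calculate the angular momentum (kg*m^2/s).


L = I * omega
L = 1.89 * 12.4
L = 23.4360


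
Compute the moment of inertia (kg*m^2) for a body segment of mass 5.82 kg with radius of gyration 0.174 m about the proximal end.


I = m * k^2
I = 5.82 * 0.174^2
k^2 = 0.0303
I = 0.1762


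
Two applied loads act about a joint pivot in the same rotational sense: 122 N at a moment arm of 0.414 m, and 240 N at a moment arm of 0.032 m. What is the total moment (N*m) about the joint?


M = F1 * d1 + F2 * d2
M = 122 * 0.414 + 240 * 0.032
M = 50.5080 + 7.6800
M = 58.1880


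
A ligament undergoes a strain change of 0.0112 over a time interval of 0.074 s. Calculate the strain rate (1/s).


strain_rate = delta_strain / delta_t
strain_rate = 0.0112 / 0.074
strain_rate = 0.1514


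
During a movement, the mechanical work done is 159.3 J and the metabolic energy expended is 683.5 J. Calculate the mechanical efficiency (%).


eta = (W_mech / E_meta) * 100
eta = (159.3 / 683.5) * 100
ratio = 0.2331
eta = 23.3065


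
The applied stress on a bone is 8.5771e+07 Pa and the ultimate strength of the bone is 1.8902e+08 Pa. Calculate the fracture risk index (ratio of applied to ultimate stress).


FRI = applied / ultimate
FRI = 8.5771e+07 / 1.8902e+08
FRI = 0.4538


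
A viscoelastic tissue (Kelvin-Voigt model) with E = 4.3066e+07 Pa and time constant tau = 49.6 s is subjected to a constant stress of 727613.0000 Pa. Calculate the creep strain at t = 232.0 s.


epsilon(t) = (sigma/E) * (1 - exp(-t/tau))
sigma/E = 727613.0000 / 4.3066e+07 = 0.0169
exp(-t/tau) = exp(-232.0 / 49.6) = 0.0093
epsilon = 0.0169 * (1 - 0.0093)
epsilon = 0.0167


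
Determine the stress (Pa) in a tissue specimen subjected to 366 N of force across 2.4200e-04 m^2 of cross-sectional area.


stress = F / A
stress = 366 / 2.4200e-04
stress = 1.5124e+06


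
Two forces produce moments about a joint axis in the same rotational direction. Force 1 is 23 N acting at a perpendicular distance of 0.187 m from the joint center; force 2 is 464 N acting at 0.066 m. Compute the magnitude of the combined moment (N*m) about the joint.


M = F1 * d1 + F2 * d2
M = 23 * 0.187 + 464 * 0.066
M = 4.3010 + 30.6240
M = 34.9250


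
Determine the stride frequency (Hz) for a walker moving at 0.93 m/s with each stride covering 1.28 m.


f = v / stride_length
f = 0.93 / 1.28
f = 0.7266


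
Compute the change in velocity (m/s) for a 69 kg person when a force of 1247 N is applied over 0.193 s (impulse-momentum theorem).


J = F * dt = 1247 * 0.193 = 240.6710 N*s
delta_v = J / m
delta_v = 240.6710 / 69
delta_v = 3.4880


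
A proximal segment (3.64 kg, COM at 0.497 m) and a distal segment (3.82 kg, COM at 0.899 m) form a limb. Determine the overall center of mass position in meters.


COM = (m1*x1 + m2*x2) / (m1 + m2)
COM = (3.64*0.497 + 3.82*0.899) / (3.64 + 3.82)
Numerator = 5.2433
Denominator = 7.4600
COM = 0.7028


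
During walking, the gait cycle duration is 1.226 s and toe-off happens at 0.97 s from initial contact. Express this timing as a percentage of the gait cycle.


pct = (event_time / cycle_time) * 100
pct = (0.97 / 1.226) * 100
ratio = 0.7912
pct = 79.1191


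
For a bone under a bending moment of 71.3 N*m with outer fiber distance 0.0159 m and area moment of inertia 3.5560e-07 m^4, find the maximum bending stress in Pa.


sigma = M * c / I
sigma = 71.3 * 0.0159 / 3.5560e-07
M * c = 1.1337
sigma = 3.1880e+06


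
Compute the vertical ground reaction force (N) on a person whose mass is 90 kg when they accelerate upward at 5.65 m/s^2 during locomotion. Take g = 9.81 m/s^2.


GRF = m * (g + a)
GRF = 90 * (9.81 + 5.65)
GRF = 90 * 15.4600
GRF = 1391.4000


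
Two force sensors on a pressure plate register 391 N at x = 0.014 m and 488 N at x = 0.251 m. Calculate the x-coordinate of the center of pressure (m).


COP_x = (F1*x1 + F2*x2) / (F1 + F2)
COP_x = (391*0.014 + 488*0.251) / (391 + 488)
Numerator = 127.9620
Denominator = 879
COP_x = 0.1456


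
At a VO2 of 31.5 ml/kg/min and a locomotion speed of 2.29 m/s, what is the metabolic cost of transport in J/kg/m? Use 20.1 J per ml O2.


Power per kg = VO2 * 20.1 / 60
Power per kg = 31.5 * 20.1 / 60 = 10.5525 W/kg
Cost = power_per_kg / speed
Cost = 10.5525 / 2.29
Cost = 4.6081


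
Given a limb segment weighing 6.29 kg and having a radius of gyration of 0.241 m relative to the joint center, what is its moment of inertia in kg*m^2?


I = m * k^2
I = 6.29 * 0.241^2
k^2 = 0.0581
I = 0.3653


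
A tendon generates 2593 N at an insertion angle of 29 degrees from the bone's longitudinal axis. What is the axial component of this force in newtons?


F_eff = F_tendon * cos(theta)
theta = 29 deg = 0.5061 rad
cos(theta) = 0.8746
F_eff = 2593 * 0.8746
F_eff = 2267.8889


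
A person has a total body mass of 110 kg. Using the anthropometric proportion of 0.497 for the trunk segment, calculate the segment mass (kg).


m_segment = body_mass * fraction
m_segment = 110 * 0.497
m_segment = 54.6700


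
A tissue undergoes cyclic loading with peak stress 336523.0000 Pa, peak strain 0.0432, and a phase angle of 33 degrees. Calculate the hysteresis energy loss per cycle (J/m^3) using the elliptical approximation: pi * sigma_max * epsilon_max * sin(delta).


E_loss = pi * sigma_max * epsilon_max * sin(delta)
delta = 33 deg = 0.5760 rad
sin(delta) = 0.5446
E_loss = pi * 336523.0000 * 0.0432 * 0.5446
E_loss = 24874.6590


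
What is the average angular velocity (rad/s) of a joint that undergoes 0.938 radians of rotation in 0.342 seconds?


omega = delta_theta / delta_t
omega = 0.938 / 0.342
omega = 2.7427


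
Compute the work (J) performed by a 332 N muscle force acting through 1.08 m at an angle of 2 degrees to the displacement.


W = F * d * cos(theta)
theta = 2 deg = 0.0349 rad
cos(theta) = 0.9994
W = 332 * 1.08 * 0.9994
W = 358.3416


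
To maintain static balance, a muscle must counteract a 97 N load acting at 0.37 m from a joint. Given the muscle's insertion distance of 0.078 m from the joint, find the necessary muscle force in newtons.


F_muscle = W * d_load / d_muscle
F_muscle = 97 * 0.37 / 0.078
Numerator = 35.8900
F_muscle = 460.1282


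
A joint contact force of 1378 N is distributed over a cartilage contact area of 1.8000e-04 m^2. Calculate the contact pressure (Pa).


P = F / A
P = 1378 / 1.8000e-04
P = 7.6556e+06


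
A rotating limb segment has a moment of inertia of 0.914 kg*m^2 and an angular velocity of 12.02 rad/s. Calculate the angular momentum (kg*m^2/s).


L = I * omega
L = 0.914 * 12.02
L = 10.9863


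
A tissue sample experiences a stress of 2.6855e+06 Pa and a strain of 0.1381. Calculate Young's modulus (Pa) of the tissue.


E = stress / strain
E = 2.6855e+06 / 0.1381
E = 1.9446e+07


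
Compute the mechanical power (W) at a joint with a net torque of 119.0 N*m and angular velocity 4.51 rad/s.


P = M * omega
P = 119.0 * 4.51
P = 536.6900


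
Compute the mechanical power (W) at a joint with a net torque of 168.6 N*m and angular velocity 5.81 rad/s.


P = M * omega
P = 168.6 * 5.81
P = 979.5660


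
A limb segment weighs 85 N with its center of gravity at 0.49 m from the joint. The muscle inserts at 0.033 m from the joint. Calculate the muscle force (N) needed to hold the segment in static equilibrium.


F_muscle = W * d_load / d_muscle
F_muscle = 85 * 0.49 / 0.033
Numerator = 41.6500
F_muscle = 1262.1212


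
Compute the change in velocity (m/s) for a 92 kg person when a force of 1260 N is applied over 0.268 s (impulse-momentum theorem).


J = F * dt = 1260 * 0.268 = 337.6800 N*s
delta_v = J / m
delta_v = 337.6800 / 92
delta_v = 3.6704


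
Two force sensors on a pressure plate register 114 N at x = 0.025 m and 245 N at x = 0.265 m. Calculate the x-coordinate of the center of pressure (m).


COP_x = (F1*x1 + F2*x2) / (F1 + F2)
COP_x = (114*0.025 + 245*0.265) / (114 + 245)
Numerator = 67.7750
Denominator = 359
COP_x = 0.1888


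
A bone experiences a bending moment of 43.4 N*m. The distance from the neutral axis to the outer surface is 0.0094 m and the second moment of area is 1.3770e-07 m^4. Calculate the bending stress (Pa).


sigma = M * c / I
sigma = 43.4 * 0.0094 / 1.3770e-07
M * c = 0.4080
sigma = 2.9627e+06


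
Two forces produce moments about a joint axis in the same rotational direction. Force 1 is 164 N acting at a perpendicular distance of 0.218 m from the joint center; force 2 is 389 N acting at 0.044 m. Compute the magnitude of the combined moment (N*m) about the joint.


M = F1 * d1 + F2 * d2
M = 164 * 0.218 + 389 * 0.044
M = 35.7520 + 17.1160
M = 52.8680


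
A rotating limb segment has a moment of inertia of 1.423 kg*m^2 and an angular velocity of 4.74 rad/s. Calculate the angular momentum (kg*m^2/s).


L = I * omega
L = 1.423 * 4.74
L = 6.7450


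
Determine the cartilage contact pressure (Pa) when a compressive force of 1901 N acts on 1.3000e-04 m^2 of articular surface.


P = F / A
P = 1901 / 1.3000e-04
P = 1.4623e+07


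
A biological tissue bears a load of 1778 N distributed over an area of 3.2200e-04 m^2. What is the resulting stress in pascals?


stress = F / A
stress = 1778 / 3.2200e-04
stress = 5.5217e+06


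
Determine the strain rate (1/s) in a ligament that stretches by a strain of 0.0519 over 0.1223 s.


strain_rate = delta_strain / delta_t
strain_rate = 0.0519 / 0.1223
strain_rate = 0.4244


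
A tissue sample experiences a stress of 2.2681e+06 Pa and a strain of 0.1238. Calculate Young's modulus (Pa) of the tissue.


E = stress / strain
E = 2.2681e+06 / 0.1238
E = 1.8321e+07


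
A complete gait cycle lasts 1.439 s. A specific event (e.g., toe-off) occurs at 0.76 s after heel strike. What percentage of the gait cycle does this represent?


pct = (event_time / cycle_time) * 100
pct = (0.76 / 1.439) * 100
ratio = 0.5281
pct = 52.8145


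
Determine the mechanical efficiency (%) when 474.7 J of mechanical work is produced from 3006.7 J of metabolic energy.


eta = (W_mech / E_meta) * 100
eta = (474.7 / 3006.7) * 100
ratio = 0.1579
eta = 15.7881


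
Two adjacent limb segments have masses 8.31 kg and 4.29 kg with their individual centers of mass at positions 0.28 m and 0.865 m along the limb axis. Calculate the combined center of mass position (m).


COM = (m1*x1 + m2*x2) / (m1 + m2)
COM = (8.31*0.28 + 4.29*0.865) / (8.31 + 4.29)
Numerator = 6.0377
Denominator = 12.6000
COM = 0.4792


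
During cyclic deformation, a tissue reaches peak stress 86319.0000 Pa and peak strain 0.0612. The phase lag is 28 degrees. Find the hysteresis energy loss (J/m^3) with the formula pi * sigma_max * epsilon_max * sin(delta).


E_loss = pi * sigma_max * epsilon_max * sin(delta)
delta = 28 deg = 0.4887 rad
sin(delta) = 0.4695
E_loss = pi * 86319.0000 * 0.0612 * 0.4695
E_loss = 7791.4266


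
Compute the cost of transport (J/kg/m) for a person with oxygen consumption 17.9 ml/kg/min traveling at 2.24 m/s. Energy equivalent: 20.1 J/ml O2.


Power per kg = VO2 * 20.1 / 60
Power per kg = 17.9 * 20.1 / 60 = 5.9965 W/kg
Cost = power_per_kg / speed
Cost = 5.9965 / 2.24
Cost = 2.6770


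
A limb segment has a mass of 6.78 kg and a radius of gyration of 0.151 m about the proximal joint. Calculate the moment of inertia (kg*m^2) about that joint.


I = m * k^2
I = 6.78 * 0.151^2
k^2 = 0.0228
I = 0.1546


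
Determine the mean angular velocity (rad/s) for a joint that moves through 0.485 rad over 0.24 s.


omega = delta_theta / delta_t
omega = 0.485 / 0.24
omega = 2.0208


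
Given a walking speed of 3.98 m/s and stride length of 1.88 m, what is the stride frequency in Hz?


f = v / stride_length
f = 3.98 / 1.88
f = 2.1170


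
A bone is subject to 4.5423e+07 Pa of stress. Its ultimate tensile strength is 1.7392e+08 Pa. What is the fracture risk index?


FRI = applied / ultimate
FRI = 4.5423e+07 / 1.7392e+08
FRI = 0.2612


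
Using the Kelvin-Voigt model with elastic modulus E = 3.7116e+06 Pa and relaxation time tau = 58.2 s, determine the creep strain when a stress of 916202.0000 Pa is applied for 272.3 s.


epsilon(t) = (sigma/E) * (1 - exp(-t/tau))
sigma/E = 916202.0000 / 3.7116e+06 = 0.2468
exp(-t/tau) = exp(-272.3 / 58.2) = 0.0093
epsilon = 0.2468 * (1 - 0.0093)
epsilon = 0.2446


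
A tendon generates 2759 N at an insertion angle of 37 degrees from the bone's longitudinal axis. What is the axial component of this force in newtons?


F_eff = F_tendon * cos(theta)
theta = 37 deg = 0.6458 rad
cos(theta) = 0.7986
F_eff = 2759 * 0.7986
F_eff = 2203.4354


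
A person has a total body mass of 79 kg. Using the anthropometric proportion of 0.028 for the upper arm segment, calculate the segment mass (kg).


m_segment = body_mass * fraction
m_segment = 79 * 0.028
m_segment = 2.2120


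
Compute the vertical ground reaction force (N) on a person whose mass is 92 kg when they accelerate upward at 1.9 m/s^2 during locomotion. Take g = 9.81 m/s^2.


GRF = m * (g + a)
GRF = 92 * (9.81 + 1.9)
GRF = 92 * 11.7100
GRF = 1077.3200


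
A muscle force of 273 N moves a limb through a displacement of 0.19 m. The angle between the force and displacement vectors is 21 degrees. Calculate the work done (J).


W = F * d * cos(theta)
theta = 21 deg = 0.3665 rad
cos(theta) = 0.9336
W = 273 * 0.19 * 0.9336
W = 48.4248


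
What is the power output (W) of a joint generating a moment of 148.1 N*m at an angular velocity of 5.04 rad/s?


P = M * omega
P = 148.1 * 5.04
P = 746.4240


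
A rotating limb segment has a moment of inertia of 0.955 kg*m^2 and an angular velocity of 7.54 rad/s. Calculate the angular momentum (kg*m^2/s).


L = I * omega
L = 0.955 * 7.54
L = 7.2007


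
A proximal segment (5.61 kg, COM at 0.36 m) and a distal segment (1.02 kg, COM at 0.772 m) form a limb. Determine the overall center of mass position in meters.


COM = (m1*x1 + m2*x2) / (m1 + m2)
COM = (5.61*0.36 + 1.02*0.772) / (5.61 + 1.02)
Numerator = 2.8070
Denominator = 6.6300
COM = 0.4234


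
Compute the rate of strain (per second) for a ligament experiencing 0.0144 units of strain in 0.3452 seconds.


strain_rate = delta_strain / delta_t
strain_rate = 0.0144 / 0.3452
strain_rate = 0.0417


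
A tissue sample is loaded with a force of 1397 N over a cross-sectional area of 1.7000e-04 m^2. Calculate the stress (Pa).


stress = F / A
stress = 1397 / 1.7000e-04
stress = 8.2176e+06


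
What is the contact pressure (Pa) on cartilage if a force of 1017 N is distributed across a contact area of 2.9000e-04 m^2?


P = F / A
P = 1017 / 2.9000e-04
P = 3.5069e+06


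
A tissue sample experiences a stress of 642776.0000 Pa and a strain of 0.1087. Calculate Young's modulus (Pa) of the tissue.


E = stress / strain
E = 642776.0000 / 0.1087
E = 5.9133e+06


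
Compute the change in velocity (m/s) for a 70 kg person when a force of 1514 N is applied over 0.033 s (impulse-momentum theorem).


J = F * dt = 1514 * 0.033 = 49.9620 N*s
delta_v = J / m
delta_v = 49.9620 / 70
delta_v = 0.7137


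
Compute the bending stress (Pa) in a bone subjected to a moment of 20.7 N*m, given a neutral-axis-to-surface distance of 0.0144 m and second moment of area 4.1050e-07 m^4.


sigma = M * c / I
sigma = 20.7 * 0.0144 / 4.1050e-07
M * c = 0.2981
sigma = 726138.8551


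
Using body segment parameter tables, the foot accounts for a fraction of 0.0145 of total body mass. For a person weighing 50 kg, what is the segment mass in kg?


m_segment = body_mass * fraction
m_segment = 50 * 0.0145
m_segment = 0.7250


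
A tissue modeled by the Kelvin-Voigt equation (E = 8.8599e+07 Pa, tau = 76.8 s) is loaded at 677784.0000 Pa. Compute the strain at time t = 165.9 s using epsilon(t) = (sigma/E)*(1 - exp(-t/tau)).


epsilon(t) = (sigma/E) * (1 - exp(-t/tau))
sigma/E = 677784.0000 / 8.8599e+07 = 0.0077
exp(-t/tau) = exp(-165.9 / 76.8) = 0.1153
epsilon = 0.0077 * (1 - 0.1153)
epsilon = 0.0068


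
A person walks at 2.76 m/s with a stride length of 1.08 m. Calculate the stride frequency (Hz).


f = v / stride_length
f = 2.76 / 1.08
f = 2.5556


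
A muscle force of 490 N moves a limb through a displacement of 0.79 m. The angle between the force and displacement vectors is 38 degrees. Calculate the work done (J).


W = F * d * cos(theta)
theta = 38 deg = 0.6632 rad
cos(theta) = 0.7880
W = 490 * 0.79 * 0.7880
W = 305.0390


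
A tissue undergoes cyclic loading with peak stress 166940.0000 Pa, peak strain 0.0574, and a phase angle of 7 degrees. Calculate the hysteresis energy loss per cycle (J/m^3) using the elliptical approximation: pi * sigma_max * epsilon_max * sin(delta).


E_loss = pi * sigma_max * epsilon_max * sin(delta)
delta = 7 deg = 0.1222 rad
sin(delta) = 0.1219
E_loss = pi * 166940.0000 * 0.0574 * 0.1219
E_loss = 3668.7376


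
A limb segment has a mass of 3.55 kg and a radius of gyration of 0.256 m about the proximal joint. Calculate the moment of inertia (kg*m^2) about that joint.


I = m * k^2
I = 3.55 * 0.256^2
k^2 = 0.0655
I = 0.2327


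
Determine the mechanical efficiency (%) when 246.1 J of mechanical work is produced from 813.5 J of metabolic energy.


eta = (W_mech / E_meta) * 100
eta = (246.1 / 813.5) * 100
ratio = 0.3025
eta = 30.2520


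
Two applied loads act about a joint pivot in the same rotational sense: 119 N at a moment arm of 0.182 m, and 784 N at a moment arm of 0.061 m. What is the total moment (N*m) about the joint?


M = F1 * d1 + F2 * d2
M = 119 * 0.182 + 784 * 0.061
M = 21.6580 + 47.8240
M = 69.4820


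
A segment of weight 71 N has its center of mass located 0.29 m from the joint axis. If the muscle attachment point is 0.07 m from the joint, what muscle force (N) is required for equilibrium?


F_muscle = W * d_load / d_muscle
F_muscle = 71 * 0.29 / 0.07
Numerator = 20.5900
F_muscle = 294.1429


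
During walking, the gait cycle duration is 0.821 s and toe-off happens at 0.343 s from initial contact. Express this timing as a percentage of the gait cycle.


pct = (event_time / cycle_time) * 100
pct = (0.343 / 0.821) * 100
ratio = 0.4178
pct = 41.7783


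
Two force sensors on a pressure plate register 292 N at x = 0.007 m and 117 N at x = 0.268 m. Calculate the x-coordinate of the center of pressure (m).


COP_x = (F1*x1 + F2*x2) / (F1 + F2)
COP_x = (292*0.007 + 117*0.268) / (292 + 117)
Numerator = 33.4000
Denominator = 409
COP_x = 0.0817


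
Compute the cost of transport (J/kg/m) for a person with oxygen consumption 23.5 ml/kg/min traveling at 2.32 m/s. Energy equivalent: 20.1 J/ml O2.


Power per kg = VO2 * 20.1 / 60
Power per kg = 23.5 * 20.1 / 60 = 7.8725 W/kg
Cost = power_per_kg / speed
Cost = 7.8725 / 2.32
Cost = 3.3933


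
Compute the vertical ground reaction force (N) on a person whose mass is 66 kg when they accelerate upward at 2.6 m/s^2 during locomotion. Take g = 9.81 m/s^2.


GRF = m * (g + a)
GRF = 66 * (9.81 + 2.6)
GRF = 66 * 12.4100
GRF = 819.0600


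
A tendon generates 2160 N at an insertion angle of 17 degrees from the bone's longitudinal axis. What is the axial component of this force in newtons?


F_eff = F_tendon * cos(theta)
theta = 17 deg = 0.2967 rad
cos(theta) = 0.9563
F_eff = 2160 * 0.9563
F_eff = 2065.6183


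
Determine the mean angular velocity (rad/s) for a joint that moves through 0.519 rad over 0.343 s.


omega = delta_theta / delta_t
omega = 0.519 / 0.343
omega = 1.5131


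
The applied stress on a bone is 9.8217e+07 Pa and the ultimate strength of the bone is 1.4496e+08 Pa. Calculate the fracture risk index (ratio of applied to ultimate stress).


FRI = applied / ultimate
FRI = 9.8217e+07 / 1.4496e+08
FRI = 0.6775


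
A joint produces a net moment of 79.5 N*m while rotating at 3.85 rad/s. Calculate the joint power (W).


P = M * omega
P = 79.5 * 3.85
P = 306.0750


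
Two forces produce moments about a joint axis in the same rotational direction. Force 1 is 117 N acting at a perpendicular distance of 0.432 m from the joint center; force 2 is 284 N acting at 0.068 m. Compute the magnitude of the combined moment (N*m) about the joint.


M = F1 * d1 + F2 * d2
M = 117 * 0.432 + 284 * 0.068
M = 50.5440 + 19.3120
M = 69.8560


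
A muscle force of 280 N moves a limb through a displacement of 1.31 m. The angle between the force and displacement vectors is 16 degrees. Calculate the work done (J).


W = F * d * cos(theta)
theta = 16 deg = 0.2793 rad
cos(theta) = 0.9613
W = 280 * 1.31 * 0.9613
W = 352.5908


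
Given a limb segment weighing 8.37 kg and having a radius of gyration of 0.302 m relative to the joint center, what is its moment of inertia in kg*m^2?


I = m * k^2
I = 8.37 * 0.302^2
k^2 = 0.0912
I = 0.7634


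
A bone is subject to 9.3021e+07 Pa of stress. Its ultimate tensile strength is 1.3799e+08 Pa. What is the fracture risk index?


FRI = applied / ultimate
FRI = 9.3021e+07 / 1.3799e+08
FRI = 0.6741


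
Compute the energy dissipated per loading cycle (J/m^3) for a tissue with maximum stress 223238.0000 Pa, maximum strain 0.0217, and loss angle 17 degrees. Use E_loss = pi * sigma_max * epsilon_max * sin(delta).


E_loss = pi * sigma_max * epsilon_max * sin(delta)
delta = 17 deg = 0.2967 rad
sin(delta) = 0.2924
E_loss = pi * 223238.0000 * 0.0217 * 0.2924
E_loss = 4449.5190


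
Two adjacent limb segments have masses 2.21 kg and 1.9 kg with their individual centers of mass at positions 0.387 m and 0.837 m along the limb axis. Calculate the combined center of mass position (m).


COM = (m1*x1 + m2*x2) / (m1 + m2)
COM = (2.21*0.387 + 1.9*0.837) / (2.21 + 1.9)
Numerator = 2.4456
Denominator = 4.1100
COM = 0.5950


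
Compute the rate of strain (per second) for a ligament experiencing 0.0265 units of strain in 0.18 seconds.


strain_rate = delta_strain / delta_t
strain_rate = 0.0265 / 0.18
strain_rate = 0.1472


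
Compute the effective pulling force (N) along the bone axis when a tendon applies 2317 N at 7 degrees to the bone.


F_eff = F_tendon * cos(theta)
theta = 7 deg = 0.1222 rad
cos(theta) = 0.9925
F_eff = 2317 * 0.9925
F_eff = 2299.7294


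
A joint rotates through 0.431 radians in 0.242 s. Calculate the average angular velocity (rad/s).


omega = delta_theta / delta_t
omega = 0.431 / 0.242
omega = 1.7810


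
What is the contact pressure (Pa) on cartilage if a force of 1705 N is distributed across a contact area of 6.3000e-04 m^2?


P = F / A
P = 1705 / 6.3000e-04
P = 2.7063e+06


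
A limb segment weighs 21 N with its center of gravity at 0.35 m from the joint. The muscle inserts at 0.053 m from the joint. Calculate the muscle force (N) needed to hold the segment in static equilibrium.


F_muscle = W * d_load / d_muscle
F_muscle = 21 * 0.35 / 0.053
Numerator = 7.3500
F_muscle = 138.6792


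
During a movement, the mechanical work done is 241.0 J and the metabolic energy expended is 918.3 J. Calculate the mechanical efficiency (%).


eta = (W_mech / E_meta) * 100
eta = (241.0 / 918.3) * 100
ratio = 0.2624
eta = 26.2441


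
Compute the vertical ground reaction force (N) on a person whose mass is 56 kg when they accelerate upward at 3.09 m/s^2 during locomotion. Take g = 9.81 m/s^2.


GRF = m * (g + a)
GRF = 56 * (9.81 + 3.09)
GRF = 56 * 12.9000
GRF = 722.4000


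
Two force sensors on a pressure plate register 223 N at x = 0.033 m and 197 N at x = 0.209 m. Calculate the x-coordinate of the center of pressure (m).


COP_x = (F1*x1 + F2*x2) / (F1 + F2)
COP_x = (223*0.033 + 197*0.209) / (223 + 197)
Numerator = 48.5320
Denominator = 420
COP_x = 0.1156


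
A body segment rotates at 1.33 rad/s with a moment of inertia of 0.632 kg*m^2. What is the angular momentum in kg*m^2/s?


L = I * omega
L = 0.632 * 1.33
L = 0.8406


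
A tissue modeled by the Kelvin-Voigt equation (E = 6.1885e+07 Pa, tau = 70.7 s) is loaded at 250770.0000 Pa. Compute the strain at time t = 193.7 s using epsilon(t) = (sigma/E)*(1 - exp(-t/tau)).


epsilon(t) = (sigma/E) * (1 - exp(-t/tau))
sigma/E = 250770.0000 / 6.1885e+07 = 0.0041
exp(-t/tau) = exp(-193.7 / 70.7) = 0.0646
epsilon = 0.0041 * (1 - 0.0646)
epsilon = 0.0038


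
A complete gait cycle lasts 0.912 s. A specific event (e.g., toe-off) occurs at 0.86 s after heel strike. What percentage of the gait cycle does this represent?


pct = (event_time / cycle_time) * 100
pct = (0.86 / 0.912) * 100
ratio = 0.9430
pct = 94.2982


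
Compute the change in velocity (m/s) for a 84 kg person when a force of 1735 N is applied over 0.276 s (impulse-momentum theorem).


J = F * dt = 1735 * 0.276 = 478.8600 N*s
delta_v = J / m
delta_v = 478.8600 / 84
delta_v = 5.7007


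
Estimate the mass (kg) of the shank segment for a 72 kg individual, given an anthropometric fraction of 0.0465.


m_segment = body_mass * fraction
m_segment = 72 * 0.0465
m_segment = 3.3480


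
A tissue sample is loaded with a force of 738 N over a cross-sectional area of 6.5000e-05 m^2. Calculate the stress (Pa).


stress = F / A
stress = 738 / 6.5000e-05
stress = 1.1354e+07


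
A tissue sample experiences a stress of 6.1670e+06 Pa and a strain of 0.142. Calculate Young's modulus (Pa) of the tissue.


E = stress / strain
E = 6.1670e+06 / 0.142
E = 4.3430e+07


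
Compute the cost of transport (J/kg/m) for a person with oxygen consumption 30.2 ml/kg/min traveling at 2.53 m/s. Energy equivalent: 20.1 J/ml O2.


Power per kg = VO2 * 20.1 / 60
Power per kg = 30.2 * 20.1 / 60 = 10.1170 W/kg
Cost = power_per_kg / speed
Cost = 10.1170 / 2.53
Cost = 3.9988


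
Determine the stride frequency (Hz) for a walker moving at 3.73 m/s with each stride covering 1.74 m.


f = v / stride_length
f = 3.73 / 1.74
f = 2.1437


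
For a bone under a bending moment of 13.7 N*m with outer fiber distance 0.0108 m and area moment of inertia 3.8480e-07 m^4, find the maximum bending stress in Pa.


sigma = M * c / I
sigma = 13.7 * 0.0108 / 3.8480e-07
M * c = 0.1480
sigma = 384511.4345


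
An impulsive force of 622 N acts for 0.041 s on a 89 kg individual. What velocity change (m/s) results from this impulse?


J = F * dt = 622 * 0.041 = 25.5020 N*s
delta_v = J / m
delta_v = 25.5020 / 89
delta_v = 0.2865


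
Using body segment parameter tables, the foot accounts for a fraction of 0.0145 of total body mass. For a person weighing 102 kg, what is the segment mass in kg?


m_segment = body_mass * fraction
m_segment = 102 * 0.0145
m_segment = 1.4790


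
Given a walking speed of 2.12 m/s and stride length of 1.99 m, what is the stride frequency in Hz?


f = v / stride_length
f = 2.12 / 1.99
f = 1.0653


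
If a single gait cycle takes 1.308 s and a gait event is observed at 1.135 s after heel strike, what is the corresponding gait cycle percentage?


pct = (event_time / cycle_time) * 100
pct = (1.135 / 1.308) * 100
ratio = 0.8677
pct = 86.7737


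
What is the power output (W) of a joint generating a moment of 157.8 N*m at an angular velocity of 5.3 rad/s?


P = M * omega
P = 157.8 * 5.3
P = 836.3400


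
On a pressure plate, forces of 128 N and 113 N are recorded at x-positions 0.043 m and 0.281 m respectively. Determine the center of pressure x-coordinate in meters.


COP_x = (F1*x1 + F2*x2) / (F1 + F2)
COP_x = (128*0.043 + 113*0.281) / (128 + 113)
Numerator = 37.2570
Denominator = 241
COP_x = 0.1546


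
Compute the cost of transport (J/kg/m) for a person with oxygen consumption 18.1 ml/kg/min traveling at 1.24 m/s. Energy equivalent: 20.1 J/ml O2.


Power per kg = VO2 * 20.1 / 60
Power per kg = 18.1 * 20.1 / 60 = 6.0635 W/kg
Cost = power_per_kg / speed
Cost = 6.0635 / 1.24
Cost = 4.8899


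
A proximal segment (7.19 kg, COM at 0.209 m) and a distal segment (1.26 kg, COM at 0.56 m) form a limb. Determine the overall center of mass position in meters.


COM = (m1*x1 + m2*x2) / (m1 + m2)
COM = (7.19*0.209 + 1.26*0.56) / (7.19 + 1.26)
Numerator = 2.2083
Denominator = 8.4500
COM = 0.2613


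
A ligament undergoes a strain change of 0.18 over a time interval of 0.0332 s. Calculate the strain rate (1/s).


strain_rate = delta_strain / delta_t
strain_rate = 0.18 / 0.0332
strain_rate = 5.4217


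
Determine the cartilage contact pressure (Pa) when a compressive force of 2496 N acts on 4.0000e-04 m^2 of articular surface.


P = F / A
P = 2496 / 4.0000e-04
P = 6.2400e+06


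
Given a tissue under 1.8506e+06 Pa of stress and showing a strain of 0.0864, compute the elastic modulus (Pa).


E = stress / strain
E = 1.8506e+06 / 0.0864
E = 2.1419e+07


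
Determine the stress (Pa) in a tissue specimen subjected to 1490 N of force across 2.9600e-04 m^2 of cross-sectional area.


stress = F / A
stress = 1490 / 2.9600e-04
stress = 5.0338e+06


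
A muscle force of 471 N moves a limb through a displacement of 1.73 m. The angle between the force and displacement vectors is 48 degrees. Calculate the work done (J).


W = F * d * cos(theta)
theta = 48 deg = 0.8378 rad
cos(theta) = 0.6691
W = 471 * 1.73 * 0.6691
W = 545.2277


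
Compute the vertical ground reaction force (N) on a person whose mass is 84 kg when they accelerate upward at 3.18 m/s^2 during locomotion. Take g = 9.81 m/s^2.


GRF = m * (g + a)
GRF = 84 * (9.81 + 3.18)
GRF = 84 * 12.9900
GRF = 1091.1600


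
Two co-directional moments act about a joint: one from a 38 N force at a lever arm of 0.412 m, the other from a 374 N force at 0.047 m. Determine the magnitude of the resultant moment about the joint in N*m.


M = F1 * d1 + F2 * d2
M = 38 * 0.412 + 374 * 0.047
M = 15.6560 + 17.5780
M = 33.2340


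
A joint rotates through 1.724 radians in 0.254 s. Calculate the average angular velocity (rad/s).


omega = delta_theta / delta_t
omega = 1.724 / 0.254
omega = 6.7874


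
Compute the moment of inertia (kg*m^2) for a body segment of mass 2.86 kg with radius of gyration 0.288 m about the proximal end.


I = m * k^2
I = 2.86 * 0.288^2
k^2 = 0.0829
I = 0.2372


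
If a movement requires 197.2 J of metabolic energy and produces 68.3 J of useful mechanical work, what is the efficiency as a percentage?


eta = (W_mech / E_meta) * 100
eta = (68.3 / 197.2) * 100
ratio = 0.3463
eta = 34.6349


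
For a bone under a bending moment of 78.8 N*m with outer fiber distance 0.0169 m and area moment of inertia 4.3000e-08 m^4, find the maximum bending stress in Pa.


sigma = M * c / I
sigma = 78.8 * 0.0169 / 4.3000e-08
M * c = 1.3317
sigma = 3.0970e+07


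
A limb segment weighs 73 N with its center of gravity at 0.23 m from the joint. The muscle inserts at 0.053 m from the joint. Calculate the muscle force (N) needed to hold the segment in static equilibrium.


F_muscle = W * d_load / d_muscle
F_muscle = 73 * 0.23 / 0.053
Numerator = 16.7900
F_muscle = 316.7925


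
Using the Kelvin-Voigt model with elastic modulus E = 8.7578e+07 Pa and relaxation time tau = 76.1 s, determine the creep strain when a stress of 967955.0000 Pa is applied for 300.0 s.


epsilon(t) = (sigma/E) * (1 - exp(-t/tau))
sigma/E = 967955.0000 / 8.7578e+07 = 0.0111
exp(-t/tau) = exp(-300.0 / 76.1) = 0.0194
epsilon = 0.0111 * (1 - 0.0194)
epsilon = 0.0108


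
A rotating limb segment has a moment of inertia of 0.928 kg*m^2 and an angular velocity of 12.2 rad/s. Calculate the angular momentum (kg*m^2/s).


L = I * omega
L = 0.928 * 12.2
L = 11.3216


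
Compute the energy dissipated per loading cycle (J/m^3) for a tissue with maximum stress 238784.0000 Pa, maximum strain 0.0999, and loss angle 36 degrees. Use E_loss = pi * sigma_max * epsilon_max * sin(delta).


E_loss = pi * sigma_max * epsilon_max * sin(delta)
delta = 36 deg = 0.6283 rad
sin(delta) = 0.5878
E_loss = pi * 238784.0000 * 0.0999 * 0.5878
E_loss = 44049.3262


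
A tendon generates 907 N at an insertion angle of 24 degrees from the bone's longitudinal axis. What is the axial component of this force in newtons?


F_eff = F_tendon * cos(theta)
theta = 24 deg = 0.4189 rad
cos(theta) = 0.9135
F_eff = 907 * 0.9135
F_eff = 828.5857
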